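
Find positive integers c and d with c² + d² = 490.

We need to find integers c, d > 0 such that c² + d² = 490.
Trying c = 7: d² = 490 - 7² = 490 - 49 = 441
d = 21
Check: 7² + 21² = 49 + 441 = 490 ✓

490 = 7² + 21²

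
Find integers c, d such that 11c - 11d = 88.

Step 1: Check solvability.
gcd(11, 11) = 11
Since 11 divides 88, solutions exist.

Step 2: Apply extended Euclidean algorithm to find gcd.
We find integers such that 11*x0 + 11*y0 = 11

Step 3: Scale the particular solution.
Multiply by 88/11 = 8:
c = 0, d = -8

Step 4: Verify.
11*(0) - 11*(-8) = 88 = 88 ✓

c = 0, d = -8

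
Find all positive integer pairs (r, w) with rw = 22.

The positive divisors of 22 are: 1, 2, 11, 22.
Each divisor d gives the pair (d, 22/d):
(1, 22), (2, 11), (11, 2), (22, 1)

(1, 22), (2, 11), (11, 2), (22, 1)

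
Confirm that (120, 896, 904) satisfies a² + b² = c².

Compute a² + b² = 120² + 896² = 14400 + 802816 = 817216
Compute c² = 904² = 817216
Since 817216 = 817216, confirmed.

Yes, it is a Pythagorean triple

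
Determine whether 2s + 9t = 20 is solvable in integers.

Step 1: Compute gcd(2, 9).
gcd(2, 9) = 1

Step 2: Check divisibility.
Does 1 divide 20? 20 = 1 x 20, so yes.

By the theorem on linear Diophantine equations, 2s + 9t = 20 has integer solutions if and only if gcd(2, 9) divides 20. Since 1 | 20, solutions exist.

Yes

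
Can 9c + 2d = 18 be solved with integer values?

Step 1: Compute gcd(9, 2).
gcd(9, 2) = 1

Step 2: Check divisibility.
Does 1 divide 18? 18 = 1 x 18, so yes.

By the theorem on linear Diophantine equations, 9c + 2d = 18 has integer solutions if and only if gcd(9, 2) divides 18. Since 1 | 18, solutions exist.

Yes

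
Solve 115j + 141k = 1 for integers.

Step 1: Check solvability.
gcd(115, 141) = 1
Since 1 divides 1, solutions exist.

Step 2: Apply extended Euclidean algorithm to find gcd.
We find integers such that 115*x0 + 141*y0 = 1

Step 3: Scale the particular solution.
Multiply by 1/1 = 1:
j = -38, k = 31

Step 4: Verify.
115*(-38) + 141*(31) = 1 = 1 ✓

j = -38, k = 31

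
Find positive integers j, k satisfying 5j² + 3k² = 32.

Try small values of j and check whether (32 - 5j²)/3 is a perfect square.
j = 2: 5·2² = 20, so 3k² = 32 - 20 = 12, giving k² = 4, k = 2.
Check: 5·2² + 3·2² = 20 + 12 = 32 ✓

j = 2, k = 2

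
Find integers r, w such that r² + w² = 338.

We need to find integers r, w > 0 such that r² + w² = 338.
Trying r = 7: w² = 338 - 7² = 338 - 49 = 289
w = 17
Check: 7² + 17² = 49 + 289 = 338 ✓

338 = 7² + 17²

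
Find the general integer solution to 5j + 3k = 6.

Step 1: Compute gcd(5, 3) = 1.
Since 1 divides 6, solutions exist.

Step 2: Find a particular solution using extended Euclidean algorithm.
We get j₀ = -6, k₀ = 12.
Check: 5*-6 + 3*12 = 6 = 6 ✓

Step 3: Write the general solution.
j = -6 + (3/1)t = -6 + 3t
k = 12 - (5/1)t = 12 - 5t
for any integer t.

j = -6 + 3t, k = 12 - 5t for integer t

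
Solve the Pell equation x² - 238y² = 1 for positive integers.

We seek the smallest positive integers (x, y) with x² - 238y² = 1, i.e., x² = 238y² + 1.
Try successive y values:
y = 1: x² = 238·1² + 1 = 239, not a perfect square
y = 2: x² = 238·2² + 1 = 953, not a perfect square
y = 3: x² = 238·3² + 1 = 2143, not a perfect square
... continuing the search (or via continued fractions) ...
y = 756: x² = 238·756² + 1 = 136025569, x = 11663 ✓

Verify: 11663² - 238·756² = 136025569 - 136025568 = 1 ✓

x = 11663, y = 756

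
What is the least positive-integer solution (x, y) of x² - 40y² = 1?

We seek the smallest positive integers (x, y) with x² - 40y² = 1, i.e., x² = 40y² + 1.
Try successive y values:
y = 1: x² = 40·1² + 1 = 41, not a perfect square
y = 2: x² = 40·2² + 1 = 161, not a perfect square
y = 3: x² = 40·3² + 1 = 361, x = 19 ✓

Verify: 19² - 40·3² = 361 - 360 = 1 ✓

x = 19, y = 3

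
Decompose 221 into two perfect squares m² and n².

We need to find integers m, n > 0 such that m² + n² = 221.
Trying m = 5: n² = 221 - 5² = 221 - 25 = 196
n = 14
Check: 5² + 14² = 25 + 196 = 221 ✓

221 = 5² + 14²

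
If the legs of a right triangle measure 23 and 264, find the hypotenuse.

c² = a² + b² = 23² + 264² = 529 + 69696 = 70225
c = 265

265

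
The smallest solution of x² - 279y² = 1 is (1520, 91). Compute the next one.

Solutions to x² - Dy² = 1 are generated by powers of (x₀ + y₀√D).
The next solution satisfies x₁ + y₁√279 = (x₀ + y₀√279)², giving:
x₁ = x₀² + 279y₀² = 1520² + 279·91² = 2310400 + 2310399 = 4620799
y₁ = 2x₀y₀ = 2·1520·91 = 276640

Verify: 4620799² - 279·276640² = 21351783398401 - 21351783398400 = 1 ✓

x = 4620799, y = 276640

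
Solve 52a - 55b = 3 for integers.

Step 1: Check solvability.
gcd(52, 55) = 1
Since 1 divides 3, solutions exist.

Step 2: Apply extended Euclidean algorithm to find gcd.
We find integers such that 52*x0 + 55*y0 = 1

Step 3: Scale the particular solution.
Multiply by 3/1 = 3:
a = 54, b = 51

Step 4: Verify.
52*(54) - 55*(51) = 3 = 3 ✓

a = 54, b = 51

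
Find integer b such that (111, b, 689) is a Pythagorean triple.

b² = c² - a² = 689² - 111² = 474721 - 12321 = 462400
b = sqrt(462400) = 680

680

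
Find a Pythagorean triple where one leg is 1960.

We need the other leg and hypotenuse such that 1960² + x² = c².
Take x = 9504, c = 9704: 1960² + 9504² = 3841600 + 90326016 = 94167616 = 9704² ✓
Triple: (1960, 9504, 9704)

(1960, 9504, 9704)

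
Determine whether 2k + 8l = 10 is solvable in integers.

Step 1: Compute gcd(2, 8).
gcd(2, 8) = 2

Step 2: Check divisibility.
Does 2 divide 10? 10 = 2 x 5, so yes.

By the theorem on linear Diophantine equations, 2k + 8l = 10 has integer solutions if and only if gcd(2, 8) divides 10. Since 2 | 10, solutions exist.

Yes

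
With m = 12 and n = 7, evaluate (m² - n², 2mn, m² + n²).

a = m² - n² = 144 - 49 = 95
b = 2mn = 2·12·7 = 168
c = m² + n² = 144 + 49 = 193
Verify: 95² + 168² = 9025 + 28224 = 37249 = 193² ✓

(95, 168, 193)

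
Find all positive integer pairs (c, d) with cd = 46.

The positive divisors of 46 are: 1, 2, 23, 46.
Each divisor d gives the pair (d, 46/d):
(1, 46), (2, 23), (23, 2), (46, 1)

(1, 46), (2, 23), (23, 2), (46, 1)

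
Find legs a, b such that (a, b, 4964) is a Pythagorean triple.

We need a² + b² = 4964² = 24641296.
Trying: 1764² + 4640² = 3111696 + 21529600 = 24641296 ✓

(1764, 4640, 4964)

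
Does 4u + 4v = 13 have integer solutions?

Step 1: Compute gcd(4, 4).
gcd(4, 4) = 4

Step 2: Check divisibility.
Does 4 divide 13? 13 = 4 x 3 + 1, so no.

By the theorem on linear Diophantine equations, 4u + 4v = 13 has integer solutions if and only if gcd(4, 4) divides 13. Since 4 does not divide 13, no solutions exist.

No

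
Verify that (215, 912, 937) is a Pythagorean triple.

Compute a² + b² = 215² + 912² = 46225 + 831744 = 877969
Compute c² = 937² = 877969
Since 877969 = 877969, confirmed.

Yes, it is a Pythagorean triple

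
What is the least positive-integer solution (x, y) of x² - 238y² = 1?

We seek the smallest positive integers (x, y) with x² - 238y² = 1, i.e., x² = 238y² + 1.
Try successive y values:
y = 1: x² = 238·1² + 1 = 239, not a perfect square
y = 2: x² = 238·2² + 1 = 953, not a perfect square
y = 3: x² = 238·3² + 1 = 2143, not a perfect square
... continuing the search (or via continued fractions) ...
y = 756: x² = 238·756² + 1 = 136025569, x = 11663 ✓

Verify: 11663² - 238·756² = 136025569 - 136025568 = 1 ✓

x = 11663, y = 756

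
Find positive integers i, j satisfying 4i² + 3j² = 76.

Try small values of i and check whether (76 - 4i²)/3 is a perfect square.
i = 4: 4·4² = 64, so 3j² = 76 - 64 = 12, giving j² = 4, j = 2.
Check: 4·4² + 3·2² = 64 + 12 = 76 ✓

i = 4, j = 2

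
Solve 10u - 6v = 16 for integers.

Step 1: Check solvability.
gcd(10, 6) = 2
Since 2 divides 16, solutions exist.

Step 2: Apply extended Euclidean algorithm to find gcd.
We find integers such that 10*x0 + 6*y0 = 2

Step 3: Scale the particular solution.
Multiply by 16/2 = 8:
u = -8, v = -16

Step 4: Verify.
10*(-8) - 6*(-16) = 16 = 16 ✓

u = -8, v = -16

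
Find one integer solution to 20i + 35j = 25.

Step 1: Check solvability.
gcd(20, 35) = 5
Since 5 divides 25, solutions exist.

Step 2: Apply extended Euclidean algorithm to find gcd.
We find integers such that 20*x0 + 35*y0 = 5

Step 3: Scale the particular solution.
Multiply by 25/5 = 5:
i = 10, j = -5

Step 4: Verify.
20*(10) + 35*(-5) = 25 = 25 ✓

i = 10, j = -5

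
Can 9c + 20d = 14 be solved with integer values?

Step 1: Compute gcd(9, 20).
gcd(9, 20) = 1

Step 2: Check divisibility.
Does 1 divide 14? 14 = 1 x 14, so yes.

By the theorem on linear Diophantine equations, 9c + 20d = 14 has integer solutions if and only if gcd(9, 20) divides 14. Since 1 | 14, solutions exist.

Yes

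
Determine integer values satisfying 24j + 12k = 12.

Step 1: Check solvability.
gcd(24, 12) = 12
Since 12 divides 12, solutions exist.

Step 2: Apply extended Euclidean algorithm to find gcd.
We find integers such that 24*x0 + 12*y0 = 12

Step 3: Scale the particular solution.
Multiply by 12/12 = 1:
j = 0, k = 1

Step 4: Verify.
24*(0) + 12*(1) = 12 = 12 ✓

j = 0, k = 1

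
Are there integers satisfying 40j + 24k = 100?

Step 1: Compute gcd(40, 24).
gcd(40, 24) = 8

Step 2: Check divisibility.
Does 8 divide 100? 100 = 8 x 12 + 4, so no.

By the theorem on linear Diophantine equations, 40j + 24k = 100 has integer solutions if and only if gcd(40, 24) divides 100. Since 8 does not divide 100, no solutions exist.

No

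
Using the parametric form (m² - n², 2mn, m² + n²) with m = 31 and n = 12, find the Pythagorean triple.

a = m² - n² = 961 - 144 = 817
b = 2mn = 2·31·12 = 744
c = m² + n² = 961 + 144 = 1105
Verify: 817² + 744² = 667489 + 553536 = 1221025 = 1105² ✓

(817, 744, 1105)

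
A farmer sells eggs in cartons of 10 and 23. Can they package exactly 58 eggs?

We need non-negative a, b with 10a + 23b = 58.
gcd(10, 23) = 1 divides 58, but no a in [0, 5] gives non-negative b.

No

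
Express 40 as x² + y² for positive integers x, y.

We need to find integers x, y > 0 such that x² + y² = 40.
Trying x = 2: y² = 40 - 2² = 40 - 4 = 36
y = 6
Check: 2² + 6² = 4 + 36 = 40 ✓

40 = 2² + 6²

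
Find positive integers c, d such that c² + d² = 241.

Search for c with 241 - c² a perfect square.
c = 4: 241 - 4² = 241 - 16 = 225 = 15² ✓
So c = 4, d = 15.

c = 4, d = 15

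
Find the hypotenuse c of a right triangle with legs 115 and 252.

c² = a² + b² = 115² + 252² = 13225 + 63504 = 76729
c = 277

277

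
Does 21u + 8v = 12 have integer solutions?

Step 1: Compute gcd(21, 8).
gcd(21, 8) = 1

Step 2: Check divisibility.
Does 1 divide 12? 12 = 1 x 12, so yes.

By the theorem on linear Diophantine equations, 21u + 8v = 12 has integer solutions if and only if gcd(21, 8) divides 12. Since 1 | 12, solutions exist.

Yes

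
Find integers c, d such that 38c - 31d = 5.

Step 1: Check solvability.
gcd(38, 31) = 1
Since 1 divides 5, solutions exist.

Step 2: Apply extended Euclidean algorithm to find gcd.
We find integers such that 38*x0 + 31*y0 = 1

Step 3: Scale the particular solution.
Multiply by 5/1 = 5:
c = 45, d = 55

Step 4: Verify.
38*(45) - 31*(55) = 5 = 5 ✓

c = 45, d = 55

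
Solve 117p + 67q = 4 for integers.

Step 1: Check solvability.
gcd(117, 67) = 1
Since 1 divides 4, solutions exist.

Step 2: Apply extended Euclidean algorithm to find gcd.
We find integers such that 117*x0 + 67*y0 = 1

Step 3: Scale the particular solution.
Multiply by 4/1 = 4:
p = -16, q = 28

Step 4: Verify.
117*(-16) + 67*(28) = 4 = 4 ✓

p = -16, q = 28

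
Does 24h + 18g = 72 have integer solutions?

Step 1: Compute gcd(24, 18).
gcd(24, 18) = 6

Step 2: Check divisibility.
Does 6 divide 72? 72 = 6 x 12, so yes.

By the theorem on linear Diophantine equations, 24h + 18g = 72 has integer solutions if and only if gcd(24, 18) divides 72. Since 6 | 72, solutions exist.

Yes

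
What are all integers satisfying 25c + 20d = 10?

Step 1: Compute gcd(25, 20) = 5.
Since 5 divides 10, solutions exist.

Step 2: Find a particular solution using extended Euclidean algorithm.
We get c₀ = 2, d₀ = -2.
Check: 25*2 + 20*-2 = 10 = 10 ✓

Step 3: Write the general solution.
c = 2 + (20/5)t = 2 + 4t
d = -2 - (25/5)t = -2 - 5t
for any integer t.

c = 2 + 4t, d = -2 - 5t for integer t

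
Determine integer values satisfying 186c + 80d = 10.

Step 1: Check solvability.
gcd(186, 80) = 2
Since 2 divides 10, solutions exist.

Step 2: Apply extended Euclidean algorithm to find gcd.
We find integers such that 186*x0 + 80*y0 = 2

Step 3: Scale the particular solution.
Multiply by 10/2 = 5:
c = -15, d = 35

Step 4: Verify.
186*(-15) + 80*(35) = 10 = 10 ✓

c = -15, d = 35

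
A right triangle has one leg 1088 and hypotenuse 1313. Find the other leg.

a² = c² - b² = 1723969 - 1183744 = 540225
a = 735

735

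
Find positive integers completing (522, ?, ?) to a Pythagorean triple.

We need the other leg and hypotenuse such that 522² + x² = c².
Take x = 760, c = 922: 522² + 760² = 272484 + 577600 = 850084 = 922² ✓
Triple: (522, 760, 922)

(522, 760, 922)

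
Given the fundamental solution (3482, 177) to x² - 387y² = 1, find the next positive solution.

Solutions to x² - Dy² = 1 are generated by powers of (x₀ + y₀√D).
The next solution satisfies x₁ + y₁√387 = (x₀ + y₀√387)², giving:
x₁ = x₀² + 387y₀² = 3482² + 387·177² = 12124324 + 12124323 = 24248647
y₁ = 2x₀y₀ = 2·3482·177 = 1232628

Verify: 24248647² - 387·1232628² = 587996881330609 - 587996881330608 = 1 ✓

x = 24248647, y = 1232628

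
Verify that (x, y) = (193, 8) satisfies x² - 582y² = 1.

Compute x² = 193² = 37249
Compute 582y² = 582·8² = 582·64 = 37248
x² - 582y² = 37249 - 37248 = 1
Since this equals 1, (193, 8) is a solution.

Yes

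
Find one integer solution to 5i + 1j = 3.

Step 1: Check solvability.
gcd(5, 1) = 1
Since 1 divides 3, solutions exist.

Step 2: Apply extended Euclidean algorithm to find gcd.
We find integers such that 5*x0 + 1*y0 = 1

Step 3: Scale the particular solution.
Multiply by 3/1 = 3:
i = 0, j = 3

Step 4: Verify.
5*(0) + 1*(3) = 3 = 3 ✓

i = 0, j = 3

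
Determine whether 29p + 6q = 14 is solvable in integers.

Step 1: Compute gcd(29, 6).
gcd(29, 6) = 1

Step 2: Check divisibility.
Does 1 divide 14? 14 = 1 x 14, so yes.

By the theorem on linear Diophantine equations, 29p + 6q = 14 has integer solutions if and only if gcd(29, 6) divides 14. Since 1 | 14, solutions exist.

Yes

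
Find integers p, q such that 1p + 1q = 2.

Step 1: Check solvability.
gcd(1, 1) = 1
Since 1 divides 2, solutions exist.

Step 2: Apply extended Euclidean algorithm to find gcd.
We find integers such that 1*x0 + 1*y0 = 1

Step 3: Scale the particular solution.
Multiply by 2/1 = 2:
p = 0, q = 2

Step 4: Verify.
1*(0) + 1*(2) = 2 = 2 ✓

p = 0, q = 2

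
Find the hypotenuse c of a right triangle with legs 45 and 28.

c² = a² + b² = 45² + 28² = 2025 + 784 = 2809
c = 53

53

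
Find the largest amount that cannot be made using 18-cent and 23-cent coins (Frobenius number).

For two coprime denominations a and b, the Frobenius number (largest value not representable as a non-negative combination) is ab - a - b.
Here gcd(18, 23) = 1, so they are coprime.
F(18, 23) = 18·23 - 18 - 23 = 414 - 41 = 373

373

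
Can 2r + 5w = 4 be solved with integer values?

Step 1: Compute gcd(2, 5).
gcd(2, 5) = 1

Step 2: Check divisibility.
Does 1 divide 4? 4 = 1 x 4, so yes.

By the theorem on linear Diophantine equations, 2r + 5w = 4 has integer solutions if and only if gcd(2, 5) divides 4. Since 1 | 4, solutions exist.

Yes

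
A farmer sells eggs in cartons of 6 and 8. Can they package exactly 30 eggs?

We need non-negative a, b with 6a + 8b = 30.
gcd(6, 8) = 2 divides 30.
Try a = 1: 8b = 30 - 6 = 24, so b = 3.
One way: 1 cartons of 6 and 3 cartons of 8.

Yes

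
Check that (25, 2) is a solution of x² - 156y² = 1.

Compute x² = 25² = 625
Compute 156y² = 156·2² = 156·4 = 624
x² - 156y² = 625 - 624 = 1
Since this equals 1, (25, 2) is a solution.

Yes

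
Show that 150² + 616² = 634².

Compute a² + b² = 150² + 616² = 22500 + 379456 = 401956
Compute c² = 634² = 401956
Since 401956 = 401956, confirmed.

Yes, it is a Pythagorean triple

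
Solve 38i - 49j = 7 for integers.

Step 1: Check solvability.
gcd(38, 49) = 1
Since 1 divides 7, solutions exist.

Step 2: Apply extended Euclidean algorithm to find gcd.
We find integers such that 38*x0 + 49*y0 = 1

Step 3: Scale the particular solution.
Multiply by 7/1 = 7:
i = -63, j = -49

Step 4: Verify.
38*(-63) - 49*(-49) = 7 = 7 ✓

i = -63, j = -49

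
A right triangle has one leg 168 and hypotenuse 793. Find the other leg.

a² = c² - b² = 628849 - 28224 = 600625
a = 775

775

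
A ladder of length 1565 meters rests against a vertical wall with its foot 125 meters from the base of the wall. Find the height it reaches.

The ladder, wall, and ground form a right triangle with hypotenuse 1565 and one leg 125.
By the Pythagorean theorem: h² = 1565² - 125² = 2449225 - 15625 = 2433600
h = √2433600 = 1560 meters

1560 meters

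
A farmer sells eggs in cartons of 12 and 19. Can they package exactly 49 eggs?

We need non-negative a, b with 12a + 19b = 49.
gcd(12, 19) = 1 divides 49, but no a in [0, 4] gives non-negative b.

No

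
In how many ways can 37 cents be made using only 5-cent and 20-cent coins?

We need non-negative integers (x, y) with 5x + 20y = 37.
For each x from 0 to 7, check if (37 - 5x) is a non-negative multiple of 20.
Solutions (x, y): none
Count: 0

0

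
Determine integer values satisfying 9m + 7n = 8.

Step 1: Check solvability.
gcd(9, 7) = 1
Since 1 divides 8, solutions exist.

Step 2: Apply extended Euclidean algorithm to find gcd.
We find integers such that 9*x0 + 7*y0 = 1

Step 3: Scale the particular solution.
Multiply by 8/1 = 8:
m = -24, n = 32

Step 4: Verify.
9*(-24) + 7*(32) = 8 = 8 ✓

m = -24, n = 32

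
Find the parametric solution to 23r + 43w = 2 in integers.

Step 1: Compute gcd(23, 43) = 1.
Since 1 divides 2, solutions exist.

Step 2: Find a particular solution using extended Euclidean algorithm.
We get r₀ = 30, w₀ = -16.
Check: 23*30 + 43*-16 = 2 = 2 ✓

Step 3: Write the general solution.
r = 30 + (43/1)t = 30 + 43t
w = -16 - (23/1)t = -16 - 23t
for any integer t.

r = 30 + 43t, w = -16 - 23t for integer t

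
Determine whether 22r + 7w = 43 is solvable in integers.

Step 1: Compute gcd(22, 7).
gcd(22, 7) = 1

Step 2: Check divisibility.
Does 1 divide 43? 43 = 1 x 43, so yes.

By the theorem on linear Diophantine equations, 22r + 7w = 43 has integer solutions if and only if gcd(22, 7) divides 43. Since 1 | 43, solutions exist.

Yes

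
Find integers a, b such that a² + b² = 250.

We need to find integers a, b > 0 such that a² + b² = 250.
Trying a = 5: b² = 250 - 5² = 250 - 25 = 225
b = 15
Check: 5² + 15² = 25 + 225 = 250 ✓

250 = 5² + 15²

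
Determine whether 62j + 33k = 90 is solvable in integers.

Step 1: Compute gcd(62, 33).
gcd(62, 33) = 1

Step 2: Check divisibility.
Does 1 divide 90? 90 = 1 x 90, so yes.

By the theorem on linear Diophantine equations, 62j + 33k = 90 has integer solutions if and only if gcd(62, 33) divides 90. Since 1 | 90, solutions exist.

Yes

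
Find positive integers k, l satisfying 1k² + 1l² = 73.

Try small values of k and check whether (73 - 1k²)/1 is a perfect square.
k = 3: 1·3² = 9, so 1l² = 73 - 9 = 64, giving l² = 64, l = 8.
Check: 1·3² + 1·8² = 9 + 64 = 73 ✓

k = 3, l = 8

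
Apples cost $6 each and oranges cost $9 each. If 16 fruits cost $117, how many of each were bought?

Let a = apples, o = oranges.
a + o = 16
6a + 9o = 117
Substitute o = 16 - a:
6a + 9(16 - a) = 117
(6 - 9)a = 117 - 144
-3a = -27
a = 9, o = 16 - 9 = 7

Apples: 9, Oranges: 7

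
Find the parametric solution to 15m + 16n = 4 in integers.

Step 1: Compute gcd(15, 16) = 1.
Since 1 divides 4, solutions exist.

Step 2: Find a particular solution using extended Euclidean algorithm.
We get m₀ = -4, n₀ = 4.
Check: 15*-4 + 16*4 = 4 = 4 ✓

Step 3: Write the general solution.
m = -4 + (16/1)t = -4 + 16t
n = 4 - (15/1)t = 4 - 15t
for any integer t.

m = -4 + 16t, n = 4 - 15t for integer t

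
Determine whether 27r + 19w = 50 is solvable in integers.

Step 1: Compute gcd(27, 19).
gcd(27, 19) = 1

Step 2: Check divisibility.
Does 1 divide 50? 50 = 1 x 50, so yes.

By the theorem on linear Diophantine equations, 27r + 19w = 50 has integer solutions if and only if gcd(27, 19) divides 50. Since 1 | 50, solutions exist.

Yes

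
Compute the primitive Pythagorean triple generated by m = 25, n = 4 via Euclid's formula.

a = m² - n² = 625 - 16 = 609
b = 2mn = 2·25·4 = 200
c = m² + n² = 625 + 16 = 641
Verify: 609² + 200² = 370881 + 40000 = 410881 = 641² ✓

(609, 200, 641)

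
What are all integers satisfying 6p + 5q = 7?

Step 1: Compute gcd(6, 5) = 1.
Since 1 divides 7, solutions exist.

Step 2: Find a particular solution using extended Euclidean algorithm.
We get p₀ = 7, q₀ = -7.
Check: 6*7 + 5*-7 = 7 = 7 ✓

Step 3: Write the general solution.
p = 7 + (5/1)t = 7 + 5t
q = -7 - (6/1)t = -7 - 6t
for any integer t.

p = 7 + 5t, q = -7 - 6t for integer t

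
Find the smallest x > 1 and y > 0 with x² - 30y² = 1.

We seek the smallest positive integers (x, y) with x² - 30y² = 1, i.e., x² = 30y² + 1.
Try successive y values:
y = 1: x² = 30·1² + 1 = 31, not a perfect square
y = 2: x² = 30·2² + 1 = 121, x = 11 ✓

Verify: 11² - 30·2² = 121 - 120 = 1 ✓

x = 11, y = 2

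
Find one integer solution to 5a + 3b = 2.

Step 1: Check solvability.
gcd(5, 3) = 1
Since 1 divides 2, solutions exist.

Step 2: Apply extended Euclidean algorithm to find gcd.
We find integers such that 5*x0 + 3*y0 = 1

Step 3: Scale the particular solution.
Multiply by 2/1 = 2:
a = -2, b = 4

Step 4: Verify.
5*(-2) + 3*(4) = 2 = 2 ✓

a = -2, b = 4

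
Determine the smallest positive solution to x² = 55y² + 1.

We seek the smallest positive integers (x, y) with x² - 55y² = 1, i.e., x² = 55y² + 1.
Try successive y values:
y = 1: x² = 55·1² + 1 = 56, not a perfect square
y = 2: x² = 55·2² + 1 = 221, not a perfect square
y = 3: x² = 55·3² + 1 = 496, not a perfect square
... continuing the search (or via continued fractions) ...
y = 12: x² = 55·12² + 1 = 7921, x = 89 ✓

Verify: 89² - 55·12² = 7921 - 7920 = 1 ✓

x = 89, y = 12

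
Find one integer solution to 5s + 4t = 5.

Step 1: Check solvability.
gcd(5, 4) = 1
Since 1 divides 5, solutions exist.

Step 2: Apply extended Euclidean algorithm to find gcd.
We find integers such that 5*x0 + 4*y0 = 1

Step 3: Scale the particular solution.
Multiply by 5/1 = 5:
s = 5, t = -5

Step 4: Verify.
5*(5) + 4*(-5) = 5 = 5 ✓

s = 5, t = -5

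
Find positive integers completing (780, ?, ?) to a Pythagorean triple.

We need the other leg and hypotenuse such that 780² + x² = c².
Take x = 451, c = 901: 780² + 451² = 608400 + 203401 = 811801 = 901² ✓
Triple: (451, 780, 901)

(451, 780, 901)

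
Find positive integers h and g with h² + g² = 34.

We need to find integers h, g > 0 such that h² + g² = 34.
Trying h = 3: g² = 34 - 3² = 34 - 9 = 25
g = 5
Check: 3² + 5² = 9 + 25 = 34 ✓

34 = 3² + 5²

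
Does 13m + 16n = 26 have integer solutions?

Step 1: Compute gcd(13, 16).
gcd(13, 16) = 1

Step 2: Check divisibility.
Does 1 divide 26? 26 = 1 x 26, so yes.

By the theorem on linear Diophantine equations, 13m + 16n = 26 has integer solutions if and only if gcd(13, 16) divides 26. Since 1 | 26, solutions exist.

Yes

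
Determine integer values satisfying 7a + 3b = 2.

Step 1: Check solvability.
gcd(7, 3) = 1
Since 1 divides 2, solutions exist.

Step 2: Apply extended Euclidean algorithm to find gcd.
We find integers such that 7*x0 + 3*y0 = 1

Step 3: Scale the particular solution.
Multiply by 2/1 = 2:
a = 2, b = -4

Step 4: Verify.
7*(2) + 3*(-4) = 2 = 2 ✓

a = 2, b = -4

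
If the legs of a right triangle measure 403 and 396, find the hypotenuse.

c² = a² + b² = 403² + 396² = 162409 + 156816 = 319225
c = 565

565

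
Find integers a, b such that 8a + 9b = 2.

Step 1: Check solvability.
gcd(8, 9) = 1
Since 1 divides 2, solutions exist.

Step 2: Apply extended Euclidean algorithm to find gcd.
We find integers such that 8*x0 + 9*y0 = 1

Step 3: Scale the particular solution.
Multiply by 2/1 = 2:
a = -2, b = 2

Step 4: Verify.
8*(-2) + 9*(2) = 2 = 2 ✓

a = -2, b = 2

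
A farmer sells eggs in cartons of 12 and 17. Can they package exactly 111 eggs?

We need non-negative a, b with 12a + 17b = 111.
gcd(12, 17) = 1 divides 111.
Try a = 5: 17b = 111 - 60 = 51, so b = 3.
One way: 5 cartons of 12 and 3 cartons of 17.

Yes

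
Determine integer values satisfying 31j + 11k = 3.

Step 1: Check solvability.
gcd(31, 11) = 1
Since 1 divides 3, solutions exist.

Step 2: Apply extended Euclidean algorithm to find gcd.
We find integers such that 31*x0 + 11*y0 = 1

Step 3: Scale the particular solution.
Multiply by 3/1 = 3:
j = 15, k = -42

Step 4: Verify.
31*(15) + 11*(-42) = 3 = 3 ✓

j = 15, k = -42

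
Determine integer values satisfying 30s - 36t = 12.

Step 1: Check solvability.
gcd(30, 36) = 6
Since 6 divides 12, solutions exist.

Step 2: Apply extended Euclidean algorithm to find gcd.
We find integers such that 30*x0 + 36*y0 = 6

Step 3: Scale the particular solution.
Multiply by 12/6 = 2:
s = -2, t = -2

Step 4: Verify.
30*(-2) - 36*(-2) = 12 = 12 ✓

s = -2, t = -2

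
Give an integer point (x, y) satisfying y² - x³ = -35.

Try small integer x values and check whether x³ - 35 is a perfect square.
x = 11: x³ - 35 = 11³ - 35 = 1331 - 35 = 1296
Is 1296 a perfect square? 36² = 1296 ✓
So (x, y) = (11, 36) is a solution.

x = 11, y = 36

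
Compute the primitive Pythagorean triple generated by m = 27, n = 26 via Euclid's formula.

a = m² - n² = 729 - 676 = 53
b = 2mn = 2·27·26 = 1404
c = m² + n² = 729 + 676 = 1405
Verify: 53² + 1404² = 2809 + 1971216 = 1974025 = 1405² ✓

(53, 1404, 1405)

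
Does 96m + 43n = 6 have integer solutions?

Step 1: Compute gcd(96, 43).
gcd(96, 43) = 1

Step 2: Check divisibility.
Does 1 divide 6? 6 = 1 x 6, so yes.

By the theorem on linear Diophantine equations, 96m + 43n = 6 has integer solutions if and only if gcd(96, 43) divides 6. Since 1 | 6, solutions exist.

Yes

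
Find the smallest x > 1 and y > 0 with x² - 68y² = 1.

We seek the smallest positive integers (x, y) with x² - 68y² = 1, i.e., x² = 68y² + 1.
Try successive y values:
y = 1: x² = 68·1² + 1 = 69, not a perfect square
y = 2: x² = 68·2² + 1 = 273, not a perfect square
y = 3: x² = 68·3² + 1 = 613, not a perfect square
... continuing the search (or via continued fractions) ...
y = 4: x² = 68·4² + 1 = 1089, x = 33 ✓

Verify: 33² - 68·4² = 1089 - 1088 = 1 ✓

x = 33, y = 4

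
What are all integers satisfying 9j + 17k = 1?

Step 1: Compute gcd(9, 17) = 1.
Since 1 divides 1, solutions exist.

Step 2: Find a particular solution using extended Euclidean algorithm.
We get j₀ = 2, k₀ = -1.
Check: 9*2 + 17*-1 = 1 = 1 ✓

Step 3: Write the general solution.
j = 2 + (17/1)t = 2 + 17t
k = -1 - (9/1)t = -1 - 9t
for any integer t.

j = 2 + 17t, k = -1 - 9t for integer t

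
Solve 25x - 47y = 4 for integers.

Step 1: Check solvability.
gcd(25, 47) = 1
Since 1 divides 4, solutions exist.

Step 2: Apply extended Euclidean algorithm to find gcd.
We find integers such that 25*x0 + 47*y0 = 1

Step 3: Scale the particular solution.
Multiply by 4/1 = 4:
x = -60, y = -32

Step 4: Verify.
25*(-60) - 47*(-32) = 4 = 4 ✓

x = -60, y = -32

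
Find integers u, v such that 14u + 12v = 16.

Step 1: Check solvability.
gcd(14, 12) = 2
Since 2 divides 16, solutions exist.

Step 2: Apply extended Euclidean algorithm to find gcd.
We find integers such that 14*x0 + 12*y0 = 2

Step 3: Scale the particular solution.
Multiply by 16/2 = 8:
u = 8, v = -8

Step 4: Verify.
14*(8) + 12*(-8) = 16 = 16 ✓

u = 8, v = -8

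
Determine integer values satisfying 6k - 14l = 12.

Step 1: Check solvability.
gcd(6, 14) = 2
Since 2 divides 12, solutions exist.

Step 2: Apply extended Euclidean algorithm to find gcd.
We find integers such that 6*x0 + 14*y0 = 2

Step 3: Scale the particular solution.
Multiply by 12/2 = 6:
k = -12, l = -6

Step 4: Verify.
6*(-12) - 14*(-6) = 12 = 12 ✓

k = -12, l = -6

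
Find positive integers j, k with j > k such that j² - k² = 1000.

Factor: j² - k² = (j+k)(j-k) = 1000.
We need two factors of 1000 with the same parity.
Use j+k = 500 and j-k = 2 (product 500·2 = 1000).
Adding: 2j = 502, so j = 251.
Subtracting: 2k = 498, so k = 249.
Check: 251² - 249² = 63001 - 62001 = 1000 ✓

j = 251, k = 249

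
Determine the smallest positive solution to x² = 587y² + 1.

We seek the smallest positive integers (x, y) with x² - 587y² = 1, i.e., x² = 587y² + 1.
Try successive y values:
y = 1: x² = 587·1² + 1 = 588, not a perfect square
y = 2: x² = 587·2² + 1 = 2349, not a perfect square
y = 3: x² = 587·3² + 1 = 5284, not a perfect square
... continuing the search (or via continued fractions) ...
y = 78717: x² = 587·78717² + 1 = 3637266894244, x = 1907162 ✓

Verify: 1907162² - 587·78717² = 3637266894244 - 3637266894243 = 1 ✓

x = 1907162, y = 78717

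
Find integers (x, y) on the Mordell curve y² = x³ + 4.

Try small integer x values and check whether x³ + 4 is a perfect square.
x = 0: x³ + 4 = 0³ + 4 = 0 + 4 = 4
Is 4 a perfect square? 2² = 4 ✓
So (x, y) = (0, 2) is a solution.

x = 0, y = 2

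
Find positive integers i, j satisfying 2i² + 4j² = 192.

Try small values of i and check whether (192 - 2i²)/4 is a perfect square.
i = 8: 2·8² = 128, so 4j² = 192 - 128 = 64, giving j² = 16, j = 4.
Check: 2·8² + 4·4² = 128 + 64 = 192 ✓

i = 8, j = 4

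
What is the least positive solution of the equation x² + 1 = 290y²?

We need x² = 290y² - 1. Try successive y:
y = 1: x² = 290·1² - 1 = 289 = 17² ✓
Check: 17² - 290·1² = 289 - 290 = -1 ✓

x = 17, y = 1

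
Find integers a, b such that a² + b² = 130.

We need to find integers a, b > 0 such that a² + b² = 130.
Trying a = 3: b² = 130 - 3² = 130 - 9 = 121
b = 11
Check: 3² + 11² = 9 + 121 = 130 ✓

130 = 3² + 11²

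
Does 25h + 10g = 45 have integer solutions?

Step 1: Compute gcd(25, 10).
gcd(25, 10) = 5

Step 2: Check divisibility.
Does 5 divide 45? 45 = 5 x 9, so yes.

By the theorem on linear Diophantine equations, 25h + 10g = 45 has integer solutions if and only if gcd(25, 10) divides 45. Since 5 | 45, solutions exist.

Yes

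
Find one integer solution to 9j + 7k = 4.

Step 1: Check solvability.
gcd(9, 7) = 1
Since 1 divides 4, solutions exist.

Step 2: Apply extended Euclidean algorithm to find gcd.
We find integers such that 9*x0 + 7*y0 = 1

Step 3: Scale the particular solution.
Multiply by 4/1 = 4:
j = -12, k = 16

Step 4: Verify.
9*(-12) + 7*(16) = 4 = 4 ✓

j = -12, k = 16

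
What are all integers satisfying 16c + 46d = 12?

Step 1: Compute gcd(16, 46) = 2.
Since 2 divides 12, solutions exist.

Step 2: Find a particular solution using extended Euclidean algorithm.
We get c₀ = 18, d₀ = -6.
Check: 16*18 + 46*-6 = 12 = 12 ✓

Step 3: Write the general solution.
c = 18 + (46/2)t = 18 + 23t
d = -6 - (16/2)t = -6 - 8t
for any integer t.

c = 18 + 23t, d = -6 - 8t for integer t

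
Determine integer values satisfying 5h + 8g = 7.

Step 1: Check solvability.
gcd(5, 8) = 1
Since 1 divides 7, solutions exist.

Step 2: Apply extended Euclidean algorithm to find gcd.
We find integers such that 5*x0 + 8*y0 = 1

Step 3: Scale the particular solution.
Multiply by 7/1 = 7:
h = -21, g = 14

Step 4: Verify.
5*(-21) + 8*(14) = 7 = 7 ✓

h = -21, g = 14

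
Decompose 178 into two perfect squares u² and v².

We need to find integers u, v > 0 such that u² + v² = 178.
Trying u = 3: v² = 178 - 3² = 178 - 9 = 169
v = 13
Check: 3² + 13² = 9 + 169 = 178 ✓

178 = 3² + 13²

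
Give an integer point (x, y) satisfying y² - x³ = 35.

Try small integer x values and check whether x³ + 35 is a perfect square.
x = 1: x³ + 35 = 1³ + 35 = 1 + 35 = 36
Is 36 a perfect square? 6² = 36 ✓
So (x, y) = (1, -6) is a solution.

x = 1, y = -6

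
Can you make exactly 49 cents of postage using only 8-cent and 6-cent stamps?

We need non-negative x, y with 8x + 6y = 49.
gcd(8, 6) = 2, and 2 does not divide 49.
No integer solutions exist, so certainly no non-negative ones.

No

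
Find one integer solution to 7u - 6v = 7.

Step 1: Check solvability.
gcd(7, 6) = 1
Since 1 divides 7, solutions exist.

Step 2: Apply extended Euclidean algorithm to find gcd.
We find integers such that 7*x0 + 6*y0 = 1

Step 3: Scale the particular solution.
Multiply by 7/1 = 7:
u = 7, v = 7

Step 4: Verify.
7*(7) - 6*(7) = 7 = 7 ✓

u = 7, v = 7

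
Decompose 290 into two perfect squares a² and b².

We need to find integers a, b > 0 such that a² + b² = 290.
Trying a = 1: b² = 290 - 1² = 290 - 1 = 289
b = 17
Check: 1² + 17² = 1 + 289 = 290 ✓

290 = 1² + 17²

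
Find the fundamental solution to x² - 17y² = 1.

We seek the smallest positive integers (x, y) with x² - 17y² = 1, i.e., x² = 17y² + 1.
Try successive y values:
y = 1: x² = 17·1² + 1 = 18, not a perfect square
y = 2: x² = 17·2² + 1 = 69, not a perfect square
y = 3: x² = 17·3² + 1 = 154, not a perfect square
... continuing the search (or via continued fractions) ...
y = 8: x² = 17·8² + 1 = 1089, x = 33 ✓

Verify: 33² - 17·8² = 1089 - 1088 = 1 ✓

x = 33, y = 8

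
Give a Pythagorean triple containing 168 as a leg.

We need the other leg and hypotenuse such that 168² + x² = c².
Take x = 1170, c = 1182: 168² + 1170² = 28224 + 1368900 = 1397124 = 1182² ✓
Triple: (1170, 168, 1182)

(1170, 168, 1182)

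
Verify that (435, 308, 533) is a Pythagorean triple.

Compute a² + b²:
435² + 308² = 189225 + 94864 = 284089
Compute c²:
533² = 284089
Since 284089 = 284089, it is a Pythagorean triple.

Yes, it is a Pythagorean triple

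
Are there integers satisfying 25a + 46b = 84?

Step 1: Compute gcd(25, 46).
gcd(25, 46) = 1

Step 2: Check divisibility.
Does 1 divide 84? 84 = 1 x 84, so yes.

By the theorem on linear Diophantine equations, 25a + 46b = 84 has integer solutions if and only if gcd(25, 46) divides 84. Since 1 | 84, solutions exist.

Yes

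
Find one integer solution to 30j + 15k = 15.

Step 1: Check solvability.
gcd(30, 15) = 15
Since 15 divides 15, solutions exist.

Step 2: Apply extended Euclidean algorithm to find gcd.
We find integers such that 30*x0 + 15*y0 = 15

Step 3: Scale the particular solution.
Multiply by 15/15 = 1:
j = 0, k = 1

Step 4: Verify.
30*(0) + 15*(1) = 15 = 15 ✓

j = 0, k = 1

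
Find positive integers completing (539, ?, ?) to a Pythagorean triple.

We need the other leg and hypotenuse such that 539² + x² = c².
Take x = 1140, c = 1261: 539² + 1140² = 290521 + 1299600 = 1590121 = 1261² ✓
Triple: (539, 1140, 1261)

(539, 1140, 1261)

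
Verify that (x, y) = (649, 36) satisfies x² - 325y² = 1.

Compute x² = 649² = 421201
Compute 325y² = 325·36² = 325·1296 = 421200
x² - 325y² = 421201 - 421200 = 1
Since this equals 1, (649, 36) is a solution.

Yes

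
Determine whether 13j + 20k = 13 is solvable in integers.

Step 1: Compute gcd(13, 20).
gcd(13, 20) = 1

Step 2: Check divisibility.
Does 1 divide 13? 13 = 1 x 13, so yes.

By the theorem on linear Diophantine equations, 13j + 20k = 13 has integer solutions if and only if gcd(13, 20) divides 13. Since 1 | 13, solutions exist.

Yes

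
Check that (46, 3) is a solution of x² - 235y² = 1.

Compute x² = 46² = 2116
Compute 235y² = 235·3² = 235·9 = 2115
x² - 235y² = 2116 - 2115 = 1
Since this equals 1, (46, 3) is a solution.

Yes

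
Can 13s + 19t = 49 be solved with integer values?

Step 1: Compute gcd(13, 19).
gcd(13, 19) = 1

Step 2: Check divisibility.
Does 1 divide 49? 49 = 1 x 49, so yes.

By the theorem on linear Diophantine equations, 13s + 19t = 49 has integer solutions if and only if gcd(13, 19) divides 49. Since 1 | 49, solutions exist.

Yes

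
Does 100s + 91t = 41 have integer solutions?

Step 1: Compute gcd(100, 91).
gcd(100, 91) = 1

Step 2: Check divisibility.
Does 1 divide 41? 41 = 1 x 41, so yes.

By the theorem on linear Diophantine equations, 100s + 91t = 41 has integer solutions if and only if gcd(100, 91) divides 41. Since 1 | 41, solutions exist.

Yes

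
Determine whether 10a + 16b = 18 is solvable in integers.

Step 1: Compute gcd(10, 16).
gcd(10, 16) = 2

Step 2: Check divisibility.
Does 2 divide 18? 18 = 2 x 9, so yes.

By the theorem on linear Diophantine equations, 10a + 16b = 18 has integer solutions if and only if gcd(10, 16) divides 18. Since 2 | 18, solutions exist.

Yes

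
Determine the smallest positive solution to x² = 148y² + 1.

We seek the smallest positive integers (x, y) with x² - 148y² = 1, i.e., x² = 148y² + 1.
Try successive y values:
y = 1: x² = 148·1² + 1 = 149, not a perfect square
y = 2: x² = 148·2² + 1 = 593, not a perfect square
y = 3: x² = 148·3² + 1 = 1333, not a perfect square
... continuing the search (or via continued fractions) ...
y = 6: x² = 148·6² + 1 = 5329, x = 73 ✓

Verify: 73² - 148·6² = 5329 - 5328 = 1 ✓

x = 73, y = 6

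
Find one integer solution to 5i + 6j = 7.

Step 1: Check solvability.
gcd(5, 6) = 1
Since 1 divides 7, solutions exist.

Step 2: Apply extended Euclidean algorithm to find gcd.
We find integers such that 5*x0 + 6*y0 = 1

Step 3: Scale the particular solution.
Multiply by 7/1 = 7:
i = -7, j = 7

Step 4: Verify.
5*(-7) + 6*(7) = 7 = 7 ✓

i = -7, j = 7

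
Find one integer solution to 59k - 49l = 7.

Step 1: Check solvability.
gcd(59, 49) = 1
Since 1 divides 7, solutions exist.

Step 2: Apply extended Euclidean algorithm to find gcd.
We find integers such that 59*x0 + 49*y0 = 1

Step 3: Scale the particular solution.
Multiply by 7/1 = 7:
k = 35, l = 42

Step 4: Verify.
59*(35) - 49*(42) = 7 = 7 ✓

k = 35, l = 42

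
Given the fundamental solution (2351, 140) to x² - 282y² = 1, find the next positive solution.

Solutions to x² - Dy² = 1 are generated by powers of (x₀ + y₀√D).
The next solution satisfies x₁ + y₁√282 = (x₀ + y₀√282)², giving:
x₁ = x₀² + 282y₀² = 2351² + 282·140² = 5527201 + 5527200 = 11054401
y₁ = 2x₀y₀ = 2·2351·140 = 658280

Verify: 11054401² - 282·658280² = 122199781468801 - 122199781468800 = 1 ✓

x = 11054401, y = 658280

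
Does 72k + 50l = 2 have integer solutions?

Step 1: Compute gcd(72, 50).
gcd(72, 50) = 2

Step 2: Check divisibility.
Does 2 divide 2? 2 = 2 x 1, so yes.

By the theorem on linear Diophantine equations, 72k + 50l = 2 has integer solutions if and only if gcd(72, 50) divides 2. Since 2 | 2, solutions exist.

Yes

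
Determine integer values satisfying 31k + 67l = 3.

Step 1: Check solvability.
gcd(31, 67) = 1
Since 1 divides 3, solutions exist.

Step 2: Apply extended Euclidean algorithm to find gcd.
We find integers such that 31*x0 + 67*y0 = 1

Step 3: Scale the particular solution.
Multiply by 3/1 = 3:
k = 39, l = -18

Step 4: Verify.
31*(39) + 67*(-18) = 3 = 3 ✓

k = 39, l = -18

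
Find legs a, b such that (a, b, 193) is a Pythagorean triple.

We need a² + b² = 193² = 37249.
Trying: 95² + 168² = 9025 + 28224 = 37249 ✓

(95, 168, 193)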